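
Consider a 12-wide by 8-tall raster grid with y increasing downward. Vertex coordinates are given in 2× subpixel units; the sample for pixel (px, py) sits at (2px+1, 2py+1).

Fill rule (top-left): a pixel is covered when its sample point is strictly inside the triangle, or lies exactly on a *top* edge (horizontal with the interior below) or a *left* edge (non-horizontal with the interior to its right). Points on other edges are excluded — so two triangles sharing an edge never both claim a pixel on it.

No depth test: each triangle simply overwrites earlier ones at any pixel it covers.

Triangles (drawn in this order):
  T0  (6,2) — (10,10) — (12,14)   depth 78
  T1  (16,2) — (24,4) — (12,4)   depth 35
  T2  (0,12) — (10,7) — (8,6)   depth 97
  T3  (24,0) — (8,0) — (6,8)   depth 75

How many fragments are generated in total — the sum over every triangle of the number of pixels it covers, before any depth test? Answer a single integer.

T0:
  degenerate (2·area = 0) — covers nothing
T1:
  2·area = 24
  edge (16, 2)→(24, 4): d=(8,2) right/bottom  bias=-1
  edge (24, 4)→(12, 4): d=(-12,0) right/bottom  bias=-1
  edge (12, 4)→(16, 2): d=(4,-2) top-left  bias=+0
    (7,1)@(15, 3): e=[10,12,2] → █
    (8,1)@(17, 3): e=[6,12,6] → █
    (9,1)@(19, 3): e=[2,12,10] → █
    (10,1)@(21, 3): e=[-2,12,14] → ·
    (7,2)@(15, 5): e=[26,-12,10] → ·
    (8,2)@(17, 5): e=[22,-12,14] → ·
    (9,2)@(19, 5): e=[18,-12,18] → ·
  covered (3 px):
    · · · · · · · · · · · ·
    · · · · · · · █ █ █ · ·
    · · · · · · · · · · · ·
    · · · · · · · · · · · ·
    · · · · · · · · · · · ·
    · · · · · · · · · · · ·
    · · · · · · · · · · · ·
    · · · · · · · · · · · ·
T2:
  2·area = 20  (B↔C swapped to make it positive)
  edge (0, 12)→(8, 6): d=(8,-6) top-left  bias=+0
  edge (8, 6)→(10, 7): d=(2,1) right/bottom  bias=-1
  edge (10, 7)→(0, 12): d=(-10,5) right/bottom  bias=-1
    (3,3)@(7, 7): e=[2,3,15] → █
    (4,3)@(9, 7): e=[14,1,5] → █
    (5,3)@(11, 7): e=[26,-1,-5] → ·
    (2,4)@(5, 9): e=[6,9,5] → █
    (3,4)@(7, 9): e=[18,7,-5] → ·
    (4,4)@(9, 9): e=[30,5,-15] → ·
    (2,5)@(5, 11): e=[22,13,-15] → ·
  covered (3 px):
    · · · · · · · · · · · ·
    · · · · · · · · · · · ·
    · · · · · · · · · · · ·
    · · · █ █ · · · · · · ·
    · · █ · · · · · · · · ·
    · · · · · · · · · · · ·
    · · · · · · · · · · · ·
    · · · · · · · · · · · ·
T3:
  2·area = 128  (B↔C swapped to make it positive)
  edge (24, 0)→(6, 8): d=(-18,8) right/bottom  bias=-1
  edge (6, 8)→(8, 0): d=(2,-8) top-left  bias=+0
  edge (8, 0)→(24, 0): d=(16,0) top-left  bias=+0
    (4,0)@(9, 1): e=[102,10,16] → █
    (5,0)@(11, 1): e=[86,26,16] → █
    (6,0)@(13, 1): e=[70,42,16] → █
    (7,0)@(15, 1): e=[54,58,16] → █
    (8,0)@(17, 1): e=[38,74,16] → █
    (9,0)@(19, 1): e=[22,90,16] → █
    (10,0)@(21, 1): e=[6,106,16] → █
    (11,0)@(23, 1): e=[-10,122,16] → ·
    (4,1)@(9, 3): e=[66,14,48] → █
    (9,1)@(19, 3): e=[-14,94,48] → ·
    (10,1)@(21, 3): e=[-30,110,48] → ·
    (3,2)@(7, 5): e=[46,2,80] → █
  covered (16 px):
    · · · · █ █ █ █ █ █ █ ·
    · · · · █ █ █ █ █ · · ·
    · · · █ █ █ · · · · · ·
    · · · █ · · · · · · · ·
    · · · · · · · · · · · ·
    · · · · · · · · · · · ·
    · · · · · · · · · · · ·
    · · · · · · · · · · · ·

Result: 22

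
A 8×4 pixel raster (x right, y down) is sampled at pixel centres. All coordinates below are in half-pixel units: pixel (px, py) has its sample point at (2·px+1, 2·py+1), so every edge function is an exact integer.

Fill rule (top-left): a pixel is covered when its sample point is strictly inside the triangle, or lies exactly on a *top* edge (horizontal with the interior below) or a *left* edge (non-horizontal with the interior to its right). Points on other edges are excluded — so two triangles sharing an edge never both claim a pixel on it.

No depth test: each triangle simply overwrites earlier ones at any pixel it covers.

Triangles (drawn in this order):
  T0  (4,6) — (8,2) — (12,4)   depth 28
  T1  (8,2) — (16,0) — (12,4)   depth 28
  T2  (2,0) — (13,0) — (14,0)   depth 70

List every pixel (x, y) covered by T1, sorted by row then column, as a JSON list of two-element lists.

T0:
  2·area = 24
  edge (4, 6)→(8, 2): d=(4,-4) top-left  bias=+0
  edge (8, 2)→(12, 4): d=(4,2) right/bottom  bias=-1
  edge (12, 4)→(4, 6): d=(-8,2) right/bottom  bias=-1
    (4,0)@(9, 1): e=[0,-6,30] → .  [on edge]
    (3,1)@(7, 3): e=[0,6,18] → X  [on edge]
    (4,1)@(9, 3): e=[8,2,14] → X
    (5,1)@(11, 3): e=[16,-2,10] → .
    (2,2)@(5, 5): e=[0,18,6] → X  [on edge]
    (4,2)@(9, 5): e=[16,10,-2] → .
    (1,3)@(3, 7): e=[0,30,-6] → .  [on edge]
    (2,3)@(5, 7): e=[8,26,-10] → .
    (3,3)@(7, 7): e=[16,22,-14] → .
  covered (4 px):
    . . . . . . . .
    . . . X X . . .
    . . X X . . . .
    . . . . . . . .
T1:
  2·area = 24
  edge (8, 2)→(16, 0): d=(8,-2) top-left  bias=+0
  edge (16, 0)→(12, 4): d=(-4,4) right/bottom  bias=-1
  edge (12, 4)→(8, 2): d=(-4,-2) top-left  bias=+0
    (6,0)@(13, 1): e=[2,8,14] → X
    (7,0)@(15, 1): e=[6,0,18] → .  [on edge]
    (5,1)@(11, 3): e=[14,8,2] → X
    (6,1)@(13, 3): e=[18,0,6] → .  [on edge]
    (5,2)@(11, 5): e=[30,0,-6] → .  [on edge]
    (4,3)@(9, 7): e=[42,0,-18] → .  [on edge]
  covered (2 px):
    . . . . . . X .
    . . . . . X . .
    . . . . . . . .
    . . . . . . . .
T2:
  degenerate (2·area = 0) — covers nothing

Result: [[6,0],[5,1]]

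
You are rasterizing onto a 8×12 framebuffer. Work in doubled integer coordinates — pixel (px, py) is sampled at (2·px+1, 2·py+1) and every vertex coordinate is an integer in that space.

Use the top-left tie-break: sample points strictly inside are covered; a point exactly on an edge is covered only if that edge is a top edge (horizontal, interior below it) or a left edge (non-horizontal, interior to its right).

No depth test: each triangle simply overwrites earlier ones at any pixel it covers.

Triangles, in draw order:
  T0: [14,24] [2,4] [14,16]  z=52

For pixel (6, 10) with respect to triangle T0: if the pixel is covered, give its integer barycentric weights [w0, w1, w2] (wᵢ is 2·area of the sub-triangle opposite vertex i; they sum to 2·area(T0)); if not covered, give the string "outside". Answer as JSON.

T0:
  2·area = 96
  edge (14, 24)→(2, 4): d=(-12,-20) top-left  bias=+0
  edge (2, 4)→(14, 16): d=(12,12) right/bottom  bias=-1
  edge (14, 16)→(14, 24): d=(0,8) right/bottom  bias=-1
    (0,1)@(1, 3): e=[-8,0,104] → ·  [on edge]
    (1,2)@(3, 5): e=[8,0,88] → ·  [on edge]
    (2,3)@(5, 7): e=[24,0,72] → ·  [on edge]
    (2,4)@(5, 9): e=[0,24,72] → █  [on edge]
    (3,4)@(7, 9): e=[40,0,56] → ·  [on edge]
    (2,5)@(5, 11): e=[-24,48,72] → ·
    (3,5)@(7, 11): e=[16,24,56] → █
    (4,5)@(9, 11): e=[56,0,40] → ·  [on edge]
    (3,6)@(7, 13): e=[-8,48,56] → ·
    (4,6)@(9, 13): e=[32,24,40] → █
    (5,6)@(11, 13): e=[72,0,24] → ·  [on edge]
    (4,7)@(9, 15): e=[8,48,40] → █
    (6,7)@(13, 15): e=[88,0,8] → ·  [on edge]
    (7,8)@(15, 17): e=[104,0,-8] → ·  [on edge]
    (5,9)@(11, 19): e=[0,72,24] → █  [on edge]
  covered (10 px):
    · · · · · · · ·
    · · · · · · · ·
    · · · · · · · ·
    · · · · · · · ·
    · · █ · · · · ·
    · · · █ · · · ·
    · · · · █ · · ·
    · · · · █ █ · ·
    · · · · · █ █ ·
    · · · · · █ █ ·
    · · · · · · █ ·
    · · · · · · · ·

Answer: [72,8,16]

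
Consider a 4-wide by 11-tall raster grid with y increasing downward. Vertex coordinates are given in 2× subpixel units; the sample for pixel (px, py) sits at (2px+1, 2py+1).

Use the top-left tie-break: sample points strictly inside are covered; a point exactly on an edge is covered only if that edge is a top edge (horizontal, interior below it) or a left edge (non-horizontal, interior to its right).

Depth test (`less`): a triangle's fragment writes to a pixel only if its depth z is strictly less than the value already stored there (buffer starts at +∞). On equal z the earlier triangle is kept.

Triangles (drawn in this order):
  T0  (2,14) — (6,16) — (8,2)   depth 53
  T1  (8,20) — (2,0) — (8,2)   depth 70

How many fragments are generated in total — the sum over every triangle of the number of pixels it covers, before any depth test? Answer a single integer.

T0:
  2·area = 60  (B↔C swapped to make it positive)
  edge (2, 14)→(8, 2): d=(6,-12) top-left  bias=+0
  edge (8, 2)→(6, 16): d=(-2,14) right/bottom  bias=-1
  edge (6, 16)→(2, 14): d=(-4,-2) top-left  bias=+0
    (3,2)@(7, 5): e=[6,8,46] → X
    (3,3)@(7, 7): e=[18,4,38] → X
    (2,4)@(5, 9): e=[6,28,26] → X
    (3,4)@(7, 9): e=[30,0,30] → .  [on edge]
    (2,5)@(5, 11): e=[18,24,18] → X
    (3,5)@(7, 11): e=[42,-4,22] → .
    (1,6)@(3, 13): e=[6,48,6] → X
    (3,6)@(7, 13): e=[54,-8,14] → .
    (1,7)@(3, 15): e=[18,44,-2] → .
    (2,7)@(5, 15): e=[42,16,2] → X
    (3,7)@(7, 15): e=[66,-12,6] → .
    (2,8)@(5, 17): e=[54,12,-6] → .
  covered (7 px):
    . . . .
    . . . .
    . . . X
    . . . X
    . . X .
    . . X .
    . X X .
    . . X .
    . . . .
    . . . .
    . . . .
T1:
  2·area = 108
  edge (8, 20)→(2, 0): d=(-6,-20) top-left  bias=+0
  edge (2, 0)→(8, 2): d=(6,2) right/bottom  bias=-1
  edge (8, 2)→(8, 20): d=(0,18) right/bottom  bias=-1
    (1,0)@(3, 1): e=[14,4,90] → X
    (2,0)@(5, 1): e=[54,0,54] → .  [on edge]
    (1,1)@(3, 3): e=[2,16,90] → X
    (2,1)@(5, 3): e=[42,12,54] → X
    (3,1)@(7, 3): e=[82,8,18] → X
    (1,2)@(3, 5): e=[-10,28,90] → .
    (2,2)@(5, 5): e=[30,24,54] → X
    (2,3)@(5, 7): e=[18,36,54] → X
    (2,4)@(5, 9): e=[6,48,54] → X
    (2,5)@(5, 11): e=[-6,60,54] → .
    (3,5)@(7, 11): e=[34,56,18] → X
    (3,6)@(7, 13): e=[22,68,18] → X
  covered (13 px):
    . X . .
    . X X X
    . . X X
    . . X X
    . . X X
    . . . X
    . . . X
    . . . X
    . . . .
    . . . .
    . . . .

Answer: 20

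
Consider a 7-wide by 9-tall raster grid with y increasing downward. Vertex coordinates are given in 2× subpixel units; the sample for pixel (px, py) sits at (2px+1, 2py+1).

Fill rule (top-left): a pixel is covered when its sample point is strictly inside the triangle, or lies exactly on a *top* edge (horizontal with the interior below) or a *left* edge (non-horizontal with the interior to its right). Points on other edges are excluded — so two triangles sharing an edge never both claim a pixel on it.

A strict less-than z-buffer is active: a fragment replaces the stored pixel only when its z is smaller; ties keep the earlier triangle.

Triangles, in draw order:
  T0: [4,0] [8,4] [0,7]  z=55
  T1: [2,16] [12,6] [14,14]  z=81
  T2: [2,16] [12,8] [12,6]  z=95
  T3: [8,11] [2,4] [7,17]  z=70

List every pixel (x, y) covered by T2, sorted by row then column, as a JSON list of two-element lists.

T0:
  2·area = 44
  edge (4, 0)→(8, 4): d=(4,4) right/bottom  bias=-1
  edge (8, 4)→(0, 7): d=(-8,3) right/bottom  bias=-1
  edge (0, 7)→(4, 0): d=(4,-7) top-left  bias=+0
    (2,0)@(5, 1): e=[0,33,11] → ·  [on edge]
    (1,1)@(3, 3): e=[16,23,5] → #
    (2,1)@(5, 3): e=[8,17,19] → #
    (3,1)@(7, 3): e=[0,11,33] → ·  [on edge]
    (1,2)@(3, 5): e=[24,7,13] → #
    (3,2)@(7, 5): e=[8,-5,41] → ·
    (4,2)@(9, 5): e=[0,-11,55] → ·  [on edge]
    (1,3)@(3, 7): e=[32,-9,21] → ·
    (2,3)@(5, 7): e=[24,-15,35] → ·
    (5,3)@(11, 7): e=[0,-33,77] → ·  [on edge]
    (6,4)@(13, 9): e=[0,-55,99] → ·  [on edge]
  covered (4 px):
    · · · · · · ·
    · # # · · · ·
    · # # · · · ·
    · · · · · · ·
    · · · · · · ·
    · · · · · · ·
    · · · · · · ·
    · · · · · · ·
    · · · · · · ·
T1:
  2·area = 100
  edge (2, 16)→(12, 6): d=(10,-10) top-left  bias=+0
  edge (12, 6)→(14, 14): d=(2,8) right/bottom  bias=-1
  edge (14, 14)→(2, 16): d=(-12,2) right/bottom  bias=-1
    (6,2)@(13, 5): e=[0,-10,110] → ·  [on edge]
    (5,3)@(11, 7): e=[0,10,90] → #  [on edge]
    (6,3)@(13, 7): e=[20,-6,86] → ·
    (4,4)@(9, 9): e=[0,30,70] → #  [on edge]
    (6,4)@(13, 9): e=[40,-2,62] → ·
    (3,5)@(7, 11): e=[0,50,50] → #  [on edge]
    (6,5)@(13, 11): e=[60,2,38] → #
    (2,6)@(5, 13): e=[0,70,30] → #  [on edge]
    (1,7)@(3, 15): e=[0,90,10] → #  [on edge]
    (4,7)@(9, 15): e=[60,42,-2] → ·
    (5,7)@(11, 15): e=[80,26,-6] → ·
    (6,7)@(13, 15): e=[100,10,-10] → ·
    (0,8)@(1, 17): e=[0,110,-10] → ·  [on edge]
  covered (15 px):
    · · · · · · ·
    · · · · · · ·
    · · · · · · ·
    · · · · · # ·
    · · · · # # ·
    · · · # # # #
    · · # # # # #
    · # # # · · ·
    · · · · · · ·
T2:
  2·area = 20  (B↔C swapped to make it positive)
  edge (2, 16)→(12, 6): d=(10,-10) top-left  bias=+0
  edge (12, 6)→(12, 8): d=(0,2) right/bottom  bias=-1
  edge (12, 8)→(2, 16): d=(-10,8) right/bottom  bias=-1
    (6,2)@(13, 5): e=[0,-2,22] → ·  [on edge]
    (5,3)@(11, 7): e=[0,2,18] → #  [on edge]
    (6,3)@(13, 7): e=[20,-2,2] → ·
    (4,4)@(9, 9): e=[0,6,14] → #  [on edge]
    (5,4)@(11, 9): e=[20,2,-2] → ·
    (3,5)@(7, 11): e=[0,10,10] → #  [on edge]
    (4,5)@(9, 11): e=[20,6,-6] → ·
    (2,6)@(5, 13): e=[0,14,6] → #  [on edge]
    (3,6)@(7, 13): e=[20,10,-10] → ·
    (1,7)@(3, 15): e=[0,18,2] → #  [on edge]
    (2,7)@(5, 15): e=[20,14,-14] → ·
    (0,8)@(1, 17): e=[0,22,-2] → ·  [on edge]
  covered (5 px):
    · · · · · · ·
    · · · · · · ·
    · · · · · · ·
    · · · · · # ·
    · · · · # · ·
    · · · # · · ·
    · · # · · · ·
    · # · · · · ·
    · · · · · · ·
T3:
  2·area = 43  (B↔C swapped to make it positive)
  edge (8, 11)→(7, 17): d=(-1,6) right/bottom  bias=-1
  edge (7, 17)→(2, 4): d=(-5,-13) top-left  bias=+0
  edge (2, 4)→(8, 11): d=(6,7) right/bottom  bias=-1
    (4,2)@(9, 5): e=[0,86,-43] → ·  [on edge]
    (2,4)@(5, 9): e=[20,14,9] → #
    (3,4)@(7, 9): e=[8,40,-5] → ·
    (2,5)@(5, 11): e=[18,4,21] → #
    (3,5)@(7, 11): e=[6,30,7] → #
    (4,5)@(9, 11): e=[-6,56,-7] → ·
    (2,6)@(5, 13): e=[16,-6,33] → ·
    (3,6)@(7, 13): e=[4,20,19] → #
    (4,6)@(9, 13): e=[-8,46,5] → ·
    (3,7)@(7, 15): e=[2,10,31] → #
    (4,7)@(9, 15): e=[-10,36,17] → ·
    (3,8)@(7, 17): e=[0,0,43] → ·  [on edge]
  covered (5 px):
    · · · · · · ·
    · · · · · · ·
    · · · · · · ·
    · · · · · · ·
    · · # · · · ·
    · · # # · · ·
    · · · # · · ·
    · · · # · · ·
    · · · · · · ·

Final: [[5,3],[4,4],[3,5],[2,6],[1,7]]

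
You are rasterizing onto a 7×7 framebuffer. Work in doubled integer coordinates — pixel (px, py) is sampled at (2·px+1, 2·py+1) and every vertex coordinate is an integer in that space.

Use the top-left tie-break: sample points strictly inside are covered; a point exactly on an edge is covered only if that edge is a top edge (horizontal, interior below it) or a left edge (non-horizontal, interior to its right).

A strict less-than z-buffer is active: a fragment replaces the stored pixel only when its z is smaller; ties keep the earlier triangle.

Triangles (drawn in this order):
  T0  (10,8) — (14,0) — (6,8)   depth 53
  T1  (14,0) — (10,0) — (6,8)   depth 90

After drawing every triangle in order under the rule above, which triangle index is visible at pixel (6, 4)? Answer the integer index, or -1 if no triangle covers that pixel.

T0:
  2·area = 32  (B↔C swapped to make it positive)
  edge (10, 8)→(6, 8): d=(-4,0) right/bottom  bias=-1
  edge (6, 8)→(14, 0): d=(8,-8) top-left  bias=+0
  edge (14, 0)→(10, 8): d=(-4,8) right/bottom  bias=-1
    (6,0)@(13, 1): e=[28,0,4] → X  [on edge]
    (5,1)@(11, 3): e=[20,0,12] → X  [on edge]
    (6,1)@(13, 3): e=[20,16,-4] → .
    (4,2)@(9, 5): e=[12,0,20] → X  [on edge]
    (6,2)@(13, 5): e=[12,32,-12] → .
    (3,3)@(7, 7): e=[4,0,28] → X  [on edge]
    (5,3)@(11, 7): e=[4,32,-4] → .
    (2,4)@(5, 9): e=[-4,0,36] → .  [on edge]
    (3,4)@(7, 9): e=[-4,16,20] → .
    (4,4)@(9, 9): e=[-4,32,4] → .
    (1,5)@(3, 11): e=[-12,0,44] → .  [on edge]
    (0,6)@(1, 13): e=[-20,0,52] → .  [on edge]
  covered (6 px):
    . . . . . . X
    . . . . . X .
    . . . . X X .
    . . . X X . .
    . . . . . . .
    . . . . . . .
    . . . . . . .
T1:
  2·area = 32  (B↔C swapped to make it positive)
  edge (14, 0)→(6, 8): d=(-8,8) right/bottom  bias=-1
  edge (6, 8)→(10, 0): d=(4,-8) top-left  bias=+0
  edge (10, 0)→(14, 0): d=(4,0) top-left  bias=+0
    (5,0)@(11, 1): e=[16,12,4] → X
    (6,0)@(13, 1): e=[0,28,4] → .  [on edge]
    (4,1)@(9, 3): e=[16,4,12] → X
    (5,1)@(11, 3): e=[0,20,12] → .  [on edge]
    (4,2)@(9, 5): e=[0,12,20] → .  [on edge]
    (3,3)@(7, 7): e=[0,4,28] → .  [on edge]
    (2,4)@(5, 9): e=[0,-4,36] → .  [on edge]
    (1,5)@(3, 11): e=[0,-12,44] → .  [on edge]
    (0,6)@(1, 13): e=[0,-20,52] → .  [on edge]
  covered (2 px):
    . . . . . X .
    . . . . X . .
    . . . . . . .
    . . . . . . .
    . . . . . . .
    . . . . . . .
    . . . . . . .

Z-buffer (winner per pixel, '.' = empty):
  . . . . . 1 0
  . . . . 1 0 .
  . . . . 0 0 .
  . . . 0 0 . .
  . . . . . . .
  . . . . . . .
  . . . . . . .

Answer: -1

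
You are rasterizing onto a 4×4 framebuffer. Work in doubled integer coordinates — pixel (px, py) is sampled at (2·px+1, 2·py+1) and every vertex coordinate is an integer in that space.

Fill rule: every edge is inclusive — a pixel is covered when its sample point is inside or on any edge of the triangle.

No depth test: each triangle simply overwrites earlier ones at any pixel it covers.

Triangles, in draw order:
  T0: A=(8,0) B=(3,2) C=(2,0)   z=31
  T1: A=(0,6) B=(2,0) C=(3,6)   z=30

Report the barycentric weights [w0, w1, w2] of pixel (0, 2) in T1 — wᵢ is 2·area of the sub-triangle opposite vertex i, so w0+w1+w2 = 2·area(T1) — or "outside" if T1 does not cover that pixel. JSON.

T0:
  2·area = 12
  edge (8, 0)→(3, 2): d=(-5,2) inclusive
  edge (3, 2)→(2, 0): d=(-1,-2) inclusive
  edge (2, 0)→(8, 0): d=(6,0) inclusive
    (1,0)@(3, 1): e=[5,1,6] → #
    (2,0)@(5, 1): e=[1,5,6] → #
    (3,0)@(7, 1): e=[-3,9,6] → ·
    (1,1)@(3, 3): e=[-5,-1,18] → ·
    (2,1)@(5, 3): e=[-9,3,18] → ·
  covered (2 px):
    · # # ·
    · · · ·
    · · · ·
    · · · ·
T1:
  2·area = 18
  edge (0, 6)→(2, 0): d=(2,-6) inclusive
  edge (2, 0)→(3, 6): d=(1,6) inclusive
  edge (3, 6)→(0, 6): d=(-3,0) inclusive
    (0,1)@(1, 3): e=[0,9,9] → #  [on edge]
    (1,1)@(3, 3): e=[12,-3,9] → ·
    (0,2)@(1, 5): e=[4,11,3] → #
    (1,2)@(3, 5): e=[16,-1,3] → ·
    (0,3)@(1, 7): e=[8,13,-3] → ·
  covered (2 px):
    · · · ·
    # · · ·
    # · · ·
    · · · ·

Final: [11,3,4]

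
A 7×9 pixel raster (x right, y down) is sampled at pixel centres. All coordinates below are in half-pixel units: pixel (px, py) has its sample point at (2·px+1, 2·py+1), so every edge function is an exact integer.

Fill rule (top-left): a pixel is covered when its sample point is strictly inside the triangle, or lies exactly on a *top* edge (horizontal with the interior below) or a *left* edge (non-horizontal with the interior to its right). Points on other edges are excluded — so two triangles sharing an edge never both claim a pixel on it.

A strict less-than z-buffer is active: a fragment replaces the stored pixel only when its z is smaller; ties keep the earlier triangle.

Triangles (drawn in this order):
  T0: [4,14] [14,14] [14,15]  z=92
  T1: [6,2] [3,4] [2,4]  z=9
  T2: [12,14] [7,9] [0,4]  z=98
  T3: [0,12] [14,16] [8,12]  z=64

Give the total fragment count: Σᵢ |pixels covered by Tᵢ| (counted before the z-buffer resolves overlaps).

T0:
  2·area = 10
  edge (4, 14)→(14, 14): d=(10,0) top-left  bias=+0
  edge (14, 14)→(14, 15): d=(0,1) right/bottom  bias=-1
  edge (14, 15)→(4, 14): d=(-10,-1) top-left  bias=+0
  covered (0 px):
    · · · · · · ·
    · · · · · · ·
    · · · · · · ·
    · · · · · · ·
    · · · · · · ·
    · · · · · · ·
    · · · · · · ·
    · · · · · · ·
    · · · · · · ·
T1:
  2·area = 2
  edge (6, 2)→(3, 4): d=(-3,2) right/bottom  bias=-1
  edge (3, 4)→(2, 4): d=(-1,0) right/bottom  bias=-1
  edge (2, 4)→(6, 2): d=(4,-2) top-left  bias=+0
  covered (0 px):
    · · · · · · ·
    · · · · · · ·
    · · · · · · ·
    · · · · · · ·
    · · · · · · ·
    · · · · · · ·
    · · · · · · ·
    · · · · · · ·
    · · · · · · ·
T2:
  2·area = 10  (B↔C swapped to make it positive)
  edge (12, 14)→(0, 4): d=(-12,-10) top-left  bias=+0
  edge (0, 4)→(7, 9): d=(7,5) right/bottom  bias=-1
  edge (7, 9)→(12, 14): d=(5,5) right/bottom  bias=-1
    (0,1)@(1, 3): e=[22,-12,0] → ·  [on edge]
    (1,2)@(3, 5): e=[18,-8,0] → ·  [on edge]
    (2,3)@(5, 7): e=[14,-4,0] → ·  [on edge]
    (3,4)@(7, 9): e=[10,0,0] → ·  [on edge]
    (4,5)@(9, 11): e=[6,4,0] → ·  [on edge]
    (5,6)@(11, 13): e=[2,8,0] → ·  [on edge]
    (6,7)@(13, 15): e=[-2,12,0] → ·  [on edge]
  covered (0 px):
    · · · · · · ·
    · · · · · · ·
    · · · · · · ·
    · · · · · · ·
    · · · · · · ·
    · · · · · · ·
    · · · · · · ·
    · · · · · · ·
    · · · · · · ·
T3:
  2·area = 32  (B↔C swapped to make it positive)
  edge (0, 12)→(8, 12): d=(8,0) top-left  bias=+0
  edge (8, 12)→(14, 16): d=(6,4) right/bottom  bias=-1
  edge (14, 16)→(0, 12): d=(-14,-4) top-left  bias=+0
    (2,6)@(5, 13): e=[8,18,6] → █
    (3,6)@(7, 13): e=[8,10,14] → █
    (4,6)@(9, 13): e=[8,2,22] → █
    (5,6)@(11, 13): e=[8,-6,30] → ·
    (2,7)@(5, 15): e=[24,30,-22] → ·
    (3,7)@(7, 15): e=[24,22,-14] → ·
    (4,7)@(9, 15): e=[24,14,-6] → ·
    (5,7)@(11, 15): e=[24,6,2] → █
    (6,7)@(13, 15): e=[24,-2,10] → ·
    (5,8)@(11, 17): e=[40,18,-26] → ·
  covered (4 px):
    · · · · · · ·
    · · · · · · ·
    · · · · · · ·
    · · · · · · ·
    · · · · · · ·
    · · · · · · ·
    · · █ █ █ · ·
    · · · · · █ ·
    · · · · · · ·

Final: 4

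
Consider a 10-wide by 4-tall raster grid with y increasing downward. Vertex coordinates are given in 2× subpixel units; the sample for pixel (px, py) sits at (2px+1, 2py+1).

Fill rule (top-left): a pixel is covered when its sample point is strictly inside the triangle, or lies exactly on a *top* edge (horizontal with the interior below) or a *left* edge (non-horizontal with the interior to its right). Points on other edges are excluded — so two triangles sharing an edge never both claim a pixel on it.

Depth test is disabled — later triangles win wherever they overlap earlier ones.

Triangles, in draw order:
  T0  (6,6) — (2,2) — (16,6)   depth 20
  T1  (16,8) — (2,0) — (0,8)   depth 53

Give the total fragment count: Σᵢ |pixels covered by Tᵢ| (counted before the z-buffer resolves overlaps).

T0:
  2·area = 40
  edge (6, 6)→(2, 2): d=(-4,-4) top-left  bias=+0
  edge (2, 2)→(16, 6): d=(14,4) right/bottom  bias=-1
  edge (16, 6)→(6, 6): d=(-10,0) right/bottom  bias=-1
    (0,0)@(1, 1): e=[0,-10,50] → ·  [on edge]
    (1,1)@(3, 3): e=[0,10,30] → █  [on edge]
    (2,1)@(5, 3): e=[8,2,30] → █
    (3,1)@(7, 3): e=[16,-6,30] → ·
    (1,2)@(3, 5): e=[-8,38,10] → ·
    (2,2)@(5, 5): e=[0,30,10] → █  [on edge]
    (3,2)@(7, 5): e=[8,22,10] → █
    (4,2)@(9, 5): e=[16,14,10] → █
    (5,2)@(11, 5): e=[24,6,10] → █
    (6,2)@(13, 5): e=[32,-2,10] → ·
    (2,3)@(5, 7): e=[-8,58,-10] → ·
    (3,3)@(7, 7): e=[0,50,-10] → ·  [on edge]
  covered (6 px):
    · · · · · · · · · ·
    · █ █ · · · · · · ·
    · · █ █ █ █ · · · ·
    · · · · · · · · · ·
T1:
  2·area = 128  (B↔C swapped to make it positive)
  edge (16, 8)→(0, 8): d=(-16,0) right/bottom  bias=-1
  edge (0, 8)→(2, 0): d=(2,-8) top-left  bias=+0
  edge (2, 0)→(16, 8): d=(14,8) right/bottom  bias=-1
    (1,0)@(3, 1): e=[112,10,6] → █
    (2,0)@(5, 1): e=[112,26,-10] → ·
    (1,1)@(3, 3): e=[80,14,34] → █
    (2,1)@(5, 3): e=[80,30,18] → █
    (3,1)@(7, 3): e=[80,46,2] → █
    (4,1)@(9, 3): e=[80,62,-14] → ·
    (0,2)@(1, 5): e=[48,2,78] → █
    (4,2)@(9, 5): e=[48,66,14] → █
    (5,2)@(11, 5): e=[48,82,-2] → ·
    (0,3)@(1, 7): e=[16,6,106] → █
    (5,3)@(11, 7): e=[16,86,26] → █
    (6,3)@(13, 7): e=[16,102,10] → █
  covered (16 px):
    · █ · · · · · · · ·
    · █ █ █ · · · · · ·
    █ █ █ █ █ · · · · ·
    █ █ █ █ █ █ █ · · ·

Answer: 22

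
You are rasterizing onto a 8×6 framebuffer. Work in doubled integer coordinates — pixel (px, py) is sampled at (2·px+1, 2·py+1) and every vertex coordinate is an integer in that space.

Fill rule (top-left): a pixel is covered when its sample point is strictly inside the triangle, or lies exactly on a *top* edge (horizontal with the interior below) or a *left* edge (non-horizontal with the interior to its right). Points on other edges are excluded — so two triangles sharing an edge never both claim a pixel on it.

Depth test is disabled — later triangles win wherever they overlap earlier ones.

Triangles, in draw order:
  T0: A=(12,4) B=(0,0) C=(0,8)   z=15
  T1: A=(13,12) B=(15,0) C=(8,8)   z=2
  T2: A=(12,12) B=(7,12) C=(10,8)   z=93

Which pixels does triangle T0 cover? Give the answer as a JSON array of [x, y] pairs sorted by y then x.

T0:
  2·area = 96  (B↔C swapped to make it positive)
  edge (12, 4)→(0, 8): d=(-12,4) right/bottom  bias=-1
  edge (0, 8)→(0, 0): d=(0,-8) top-left  bias=+0
  edge (0, 0)→(12, 4): d=(12,4) right/bottom  bias=-1
    (0,0)@(1, 1): e=[80,8,8] → #
    (1,0)@(3, 1): e=[72,24,0] → ·  [on edge]
    (0,1)@(1, 3): e=[56,8,32] → #
    (1,1)@(3, 3): e=[48,24,24] → #
    (2,1)@(5, 3): e=[40,40,16] → #
    (3,1)@(7, 3): e=[32,56,8] → #
    (4,1)@(9, 3): e=[24,72,0] → ·  [on edge]
    (7,1)@(15, 3): e=[0,120,-24] → ·  [on edge]
    (0,2)@(1, 5): e=[32,8,56] → #
    (4,2)@(9, 5): e=[0,72,24] → ·  [on edge]
    (7,2)@(15, 5): e=[-24,120,0] → ·  [on edge]
    (0,3)@(1, 7): e=[8,8,80] → #
    (1,3)@(3, 7): e=[0,24,72] → ·  [on edge]
  covered (10 px):
    # · · · · · · ·
    # # # # · · · ·
    # # # # · · · ·
    # · · · · · · ·
    · · · · · · · ·
    · · · · · · · ·
T1:
  2·area = 68  (B↔C swapped to make it positive)
  edge (13, 12)→(8, 8): d=(-5,-4) top-left  bias=+0
  edge (8, 8)→(15, 0): d=(7,-8) top-left  bias=+0
  edge (15, 0)→(13, 12): d=(-2,12) right/bottom  bias=-1
    (6,1)@(13, 3): e=[45,5,18] → #
    (7,1)@(15, 3): e=[53,21,-6] → ·
    (5,2)@(11, 5): e=[27,3,38] → #
    (7,2)@(15, 5): e=[43,35,-10] → ·
    (4,3)@(9, 7): e=[9,1,58] → #
    (7,3)@(15, 7): e=[33,49,-14] → ·
    (4,4)@(9, 9): e=[-1,15,54] → ·
    (5,4)@(11, 9): e=[7,31,30] → #
    (7,4)@(15, 9): e=[23,63,-18] → ·
    (5,5)@(11, 11): e=[-3,45,26] → ·
    (6,5)@(13, 11): e=[5,61,2] → #
    (7,5)@(15, 11): e=[13,77,-22] → ·
  covered (9 px):
    · · · · · · · ·
    · · · · · · # ·
    · · · · · # # ·
    · · · · # # # ·
    · · · · · # # ·
    · · · · · · # ·
T2:
  2·area = 20
  edge (12, 12)→(7, 12): d=(-5,0) right/bottom  bias=-1
  edge (7, 12)→(10, 8): d=(3,-4) top-left  bias=+0
  edge (10, 8)→(12, 12): d=(2,4) right/bottom  bias=-1
    (4,5)@(9, 11): e=[5,5,10] → #
    (5,5)@(11, 11): e=[5,13,2] → #
    (6,5)@(13, 11): e=[5,21,-6] → ·
  covered (2 px):
    · · · · · · · ·
    · · · · · · · ·
    · · · · · · · ·
    · · · · · · · ·
    · · · · · · · ·
    · · · · # # · ·

Answer: [[0,0],[0,1],[1,1],[2,1],[3,1],[0,2],[1,2],[2,2],[3,2],[0,3]]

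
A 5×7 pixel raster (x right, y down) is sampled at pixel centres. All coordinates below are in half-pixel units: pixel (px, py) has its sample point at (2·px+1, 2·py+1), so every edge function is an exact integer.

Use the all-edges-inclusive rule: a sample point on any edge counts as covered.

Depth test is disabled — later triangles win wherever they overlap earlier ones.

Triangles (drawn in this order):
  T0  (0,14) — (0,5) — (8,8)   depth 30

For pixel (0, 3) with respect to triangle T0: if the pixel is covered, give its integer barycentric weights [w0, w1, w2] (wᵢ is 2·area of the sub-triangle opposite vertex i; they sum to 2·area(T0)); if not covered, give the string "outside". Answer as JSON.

T0:
  2·area = 72
  edge (0, 14)→(0, 5): d=(0,-9) inclusive
  edge (0, 5)→(8, 8): d=(8,3) inclusive
  edge (8, 8)→(0, 14): d=(-8,6) inclusive
    (0,3)@(1, 7): e=[9,13,50] → X
    (1,3)@(3, 7): e=[27,7,38] → X
    (2,3)@(5, 7): e=[45,1,26] → X
    (3,3)@(7, 7): e=[63,-5,14] → .
    (0,4)@(1, 9): e=[9,29,34] → X
    (3,4)@(7, 9): e=[63,11,-2] → .
    (0,5)@(1, 11): e=[9,45,18] → X
    (2,5)@(5, 11): e=[45,33,-6] → .
    (0,6)@(1, 13): e=[9,61,2] → X
    (1,6)@(3, 13): e=[27,55,-10] → .
  covered (9 px):
    . . . . .
    . . . . .
    . . . . .
    X X X . .
    X X X . .
    X X . . .
    X . . . .

Result: [13,50,9]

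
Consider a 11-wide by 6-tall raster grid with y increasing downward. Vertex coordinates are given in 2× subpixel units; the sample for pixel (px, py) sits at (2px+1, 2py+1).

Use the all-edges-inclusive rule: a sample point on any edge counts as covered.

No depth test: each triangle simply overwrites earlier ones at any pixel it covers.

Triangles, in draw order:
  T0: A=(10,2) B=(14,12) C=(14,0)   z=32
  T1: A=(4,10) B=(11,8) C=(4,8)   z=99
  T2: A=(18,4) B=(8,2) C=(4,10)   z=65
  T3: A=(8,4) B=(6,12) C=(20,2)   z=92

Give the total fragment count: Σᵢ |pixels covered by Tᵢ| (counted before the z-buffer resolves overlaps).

T0:
  2·area = 48  (B↔C swapped to make it positive)
  edge (10, 2)→(14, 0): d=(4,-2) inclusive
  edge (14, 0)→(14, 12): d=(0,12) inclusive
  edge (14, 12)→(10, 2): d=(-4,-10) inclusive
    (6,0)@(13, 1): e=[2,12,34] → X
    (7,0)@(15, 1): e=[6,-12,54] → .
    (5,1)@(11, 3): e=[6,36,6] → X
    (7,1)@(15, 3): e=[14,-12,46] → .
    (5,2)@(11, 5): e=[14,36,-2] → .
    (6,2)@(13, 5): e=[18,12,18] → X
    (7,2)@(15, 5): e=[22,-12,38] → .
    (6,3)@(13, 7): e=[26,12,10] → X
    (7,3)@(15, 7): e=[30,-12,30] → .
    (6,4)@(13, 9): e=[34,12,2] → X
    (7,4)@(15, 9): e=[38,-12,22] → .
    (6,5)@(13, 11): e=[42,12,-6] → .
  covered (6 px):
    . . . . . . X . . . .
    . . . . . X X . . . .
    . . . . . . X . . . .
    . . . . . . X . . . .
    . . . . . . X . . . .
    . . . . . . . . . . .
T1:
  2·area = 14  (B↔C swapped to make it positive)
  edge (4, 10)→(4, 8): d=(0,-2) inclusive
  edge (4, 8)→(11, 8): d=(7,0) inclusive
  edge (11, 8)→(4, 10): d=(-7,2) inclusive
    (2,4)@(5, 9): e=[2,7,5] → X
    (3,4)@(7, 9): e=[6,7,1] → X
    (4,4)@(9, 9): e=[10,7,-3] → .
    (2,5)@(5, 11): e=[2,21,-9] → .
    (3,5)@(7, 11): e=[6,21,-13] → .
  covered (2 px):
    . . . . . . . . . . .
    . . . . . . . . . . .
    . . . . . . . . . . .
    . . . . . . . . . . .
    . . X X . . . . . . .
    . . . . . . . . . . .
T2:
  2·area = 88  (B↔C swapped to make it positive)
  edge (18, 4)→(4, 10): d=(-14,6) inclusive
  edge (4, 10)→(8, 2): d=(4,-8) inclusive
  edge (8, 2)→(18, 4): d=(10,2) inclusive
    (1,0)@(3, 1): e=[132,-44,0] → .  [on edge]
    (4,1)@(9, 3): e=[68,12,8] → X
    (5,1)@(11, 3): e=[56,28,4] → X
    (6,1)@(13, 3): e=[44,44,0] → X  [on edge]
    (7,1)@(15, 3): e=[32,60,-4] → .
    (3,2)@(7, 5): e=[52,4,32] → X
    (7,2)@(15, 5): e=[4,68,16] → X
    (8,2)@(17, 5): e=[-8,84,12] → .
    (3,3)@(7, 7): e=[24,12,52] → X
    (5,3)@(11, 7): e=[0,44,44] → X  [on edge]
    (6,3)@(13, 7): e=[-12,60,40] → .
    (7,3)@(15, 7): e=[-24,76,36] → .
  covered (12 px):
    . . . . . . . . . . .
    . . . . X X X . . . .
    . . . X X X X X . . .
    . . . X X X . . . . .
    . . X . . . . . . . .
    . . . . . . . . . . .
T3:
  2·area = 92  (B↔C swapped to make it positive)
  edge (8, 4)→(20, 2): d=(12,-2) inclusive
  edge (20, 2)→(6, 12): d=(-14,10) inclusive
  edge (6, 12)→(8, 4): d=(2,-8) inclusive
    (7,1)@(15, 3): e=[2,36,54] → X
    (8,1)@(17, 3): e=[6,16,70] → X
    (9,1)@(19, 3): e=[10,-4,86] → .
    (4,2)@(9, 5): e=[14,68,10] → X
    (5,2)@(11, 5): e=[18,48,26] → X
    (6,2)@(13, 5): e=[22,28,42] → X
    (8,2)@(17, 5): e=[30,-12,74] → .
    (4,3)@(9, 7): e=[38,40,14] → X
    (6,3)@(13, 7): e=[46,0,46] → X  [on edge]
    (7,3)@(15, 7): e=[50,-20,62] → .
    (3,4)@(7, 9): e=[58,32,2] → X
    (5,4)@(11, 9): e=[66,-8,34] → .
  covered (12 px):
    . . . . . . . . . . .
    . . . . . . . X X . .
    . . . . X X X X . . .
    . . . . X X X . . . .
    . . . X X . . . . . .
    . . . X . . . . . . .

Final: 32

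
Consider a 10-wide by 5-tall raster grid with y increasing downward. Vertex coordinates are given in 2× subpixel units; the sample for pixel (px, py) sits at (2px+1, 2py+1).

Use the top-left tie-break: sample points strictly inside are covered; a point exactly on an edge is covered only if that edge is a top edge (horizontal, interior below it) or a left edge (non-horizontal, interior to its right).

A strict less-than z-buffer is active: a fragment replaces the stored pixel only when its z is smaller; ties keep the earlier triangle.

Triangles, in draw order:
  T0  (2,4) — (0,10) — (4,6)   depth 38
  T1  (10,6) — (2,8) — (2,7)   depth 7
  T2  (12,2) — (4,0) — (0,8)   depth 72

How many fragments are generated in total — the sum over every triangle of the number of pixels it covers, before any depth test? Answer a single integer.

T0:
  2·area = 16  (B↔C swapped to make it positive)
  edge (2, 4)→(4, 6): d=(2,2) right/bottom  bias=-1
  edge (4, 6)→(0, 10): d=(-4,4) right/bottom  bias=-1
  edge (0, 10)→(2, 4): d=(2,-6) top-left  bias=+0
    (1,0)@(3, 1): e=[-8,24,0] → .  [on edge]
    (4,0)@(9, 1): e=[-20,0,36] → .  [on edge]
    (0,1)@(1, 3): e=[0,24,-8] → .  [on edge]
    (3,1)@(7, 3): e=[-12,0,28] → .  [on edge]
    (1,2)@(3, 5): e=[0,8,8] → .  [on edge]
    (2,2)@(5, 5): e=[-4,0,20] → .  [on edge]
    (0,3)@(1, 7): e=[8,8,0] → X  [on edge]
    (1,3)@(3, 7): e=[4,0,12] → .  [on edge]
    (2,3)@(5, 7): e=[0,-8,24] → .  [on edge]
    (0,4)@(1, 9): e=[12,0,4] → .  [on edge]
    (3,4)@(7, 9): e=[0,-24,40] → .  [on edge]
  covered (1 px):
    . . . . . . . . . .
    . . . . . . . . . .
    . . . . . . . . . .
    X . . . . . . . . .
    . . . . . . . . . .
T1:
  2·area = 8
  edge (10, 6)→(2, 8): d=(-8,2) right/bottom  bias=-1
  edge (2, 8)→(2, 7): d=(0,-1) top-left  bias=+0
  edge (2, 7)→(10, 6): d=(8,-1) top-left  bias=+0
    (1,3)@(3, 7): e=[6,1,1] → X
    (2,3)@(5, 7): e=[2,3,3] → X
    (3,3)@(7, 7): e=[-2,5,5] → .
    (1,4)@(3, 9): e=[-10,1,17] → .
    (2,4)@(5, 9): e=[-14,3,19] → .
  covered (2 px):
    . . . . . . . . . .
    . . . . . . . . . .
    . . . . . . . . . .
    . X X . . . . . . .
    . . . . . . . . . .
T2:
  2·area = 72  (B↔C swapped to make it positive)
  edge (12, 2)→(0, 8): d=(-12,6) right/bottom  bias=-1
  edge (0, 8)→(4, 0): d=(4,-8) top-left  bias=+0
  edge (4, 0)→(12, 2): d=(8,2) right/bottom  bias=-1
    (2,0)@(5, 1): e=[54,12,6] → X
    (3,0)@(7, 1): e=[42,28,2] → X
    (4,0)@(9, 1): e=[30,44,-2] → .
    (1,1)@(3, 3): e=[42,4,26] → X
    (4,1)@(9, 3): e=[6,52,14] → X
    (5,1)@(11, 3): e=[-6,68,10] → .
    (1,2)@(3, 5): e=[18,12,42] → X
    (3,2)@(7, 5): e=[-6,44,34] → .
    (4,2)@(9, 5): e=[-18,60,30] → .
    (0,3)@(1, 7): e=[6,4,62] → X
    (1,3)@(3, 7): e=[-6,20,58] → .
    (2,3)@(5, 7): e=[-18,36,54] → .
  covered (9 px):
    . . X X . . . . . .
    . X X X X . . . . .
    . X X . . . . . . .
    X . . . . . . . . .
    . . . . . . . . . .

Final: 12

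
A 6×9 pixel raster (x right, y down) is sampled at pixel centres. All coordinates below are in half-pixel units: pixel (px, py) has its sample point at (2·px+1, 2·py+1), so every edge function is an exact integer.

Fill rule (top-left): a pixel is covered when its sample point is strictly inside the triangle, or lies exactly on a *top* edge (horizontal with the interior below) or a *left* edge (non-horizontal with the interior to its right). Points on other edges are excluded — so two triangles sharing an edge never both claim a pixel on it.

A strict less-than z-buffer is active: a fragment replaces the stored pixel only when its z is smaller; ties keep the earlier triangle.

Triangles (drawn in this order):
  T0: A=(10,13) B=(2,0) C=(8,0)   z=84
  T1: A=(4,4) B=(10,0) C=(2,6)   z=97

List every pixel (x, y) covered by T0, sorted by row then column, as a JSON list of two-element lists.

T0:
  2·area = 78
  edge (10, 13)→(2, 0): d=(-8,-13) top-left  bias=+0
  edge (2, 0)→(8, 0): d=(6,0) top-left  bias=+0
  edge (8, 0)→(10, 13): d=(2,13) right/bottom  bias=-1
    (1,0)@(3, 1): e=[5,6,67] → █
    (2,0)@(5, 1): e=[31,6,41] → █
    (3,0)@(7, 1): e=[57,6,15] → █
    (4,0)@(9, 1): e=[83,6,-11] → ·
    (1,1)@(3, 3): e=[-11,18,71] → ·
    (2,1)@(5, 3): e=[15,18,45] → █
    (4,1)@(9, 3): e=[67,18,-7] → ·
    (2,2)@(5, 5): e=[-1,30,49] → ·
    (3,2)@(7, 5): e=[25,30,23] → █
    (4,2)@(9, 5): e=[51,30,-3] → ·
    (3,3)@(7, 7): e=[9,42,27] → █
    (4,3)@(9, 7): e=[35,42,1] → █
  covered (10 px):
    · █ █ █ · ·
    · · █ █ · ·
    · · · █ · ·
    · · · █ █ ·
    · · · · █ ·
    · · · · █ ·
    · · · · · ·
    · · · · · ·
    · · · · · ·
T1:
  2·area = 4
  edge (4, 4)→(10, 0): d=(6,-4) top-left  bias=+0
  edge (10, 0)→(2, 6): d=(-8,6) right/bottom  bias=-1
  edge (2, 6)→(4, 4): d=(2,-2) top-left  bias=+0
    (3,0)@(7, 1): e=[-6,10,0] → ·  [on edge]
    (2,1)@(5, 3): e=[-2,6,0] → ·  [on edge]
    (1,2)@(3, 5): e=[2,2,0] → █  [on edge]
    (2,2)@(5, 5): e=[10,-10,4] → ·
    (0,3)@(1, 7): e=[6,-2,0] → ·  [on edge]
    (1,3)@(3, 7): e=[14,-14,4] → ·
  covered (1 px):
    · · · · · ·
    · · · · · ·
    · █ · · · ·
    · · · · · ·
    · · · · · ·
    · · · · · ·
    · · · · · ·
    · · · · · ·
    · · · · · ·

Final: [[1,0],[2,0],[3,0],[2,1],[3,1],[3,2],[3,3],[4,3],[4,4],[4,5]]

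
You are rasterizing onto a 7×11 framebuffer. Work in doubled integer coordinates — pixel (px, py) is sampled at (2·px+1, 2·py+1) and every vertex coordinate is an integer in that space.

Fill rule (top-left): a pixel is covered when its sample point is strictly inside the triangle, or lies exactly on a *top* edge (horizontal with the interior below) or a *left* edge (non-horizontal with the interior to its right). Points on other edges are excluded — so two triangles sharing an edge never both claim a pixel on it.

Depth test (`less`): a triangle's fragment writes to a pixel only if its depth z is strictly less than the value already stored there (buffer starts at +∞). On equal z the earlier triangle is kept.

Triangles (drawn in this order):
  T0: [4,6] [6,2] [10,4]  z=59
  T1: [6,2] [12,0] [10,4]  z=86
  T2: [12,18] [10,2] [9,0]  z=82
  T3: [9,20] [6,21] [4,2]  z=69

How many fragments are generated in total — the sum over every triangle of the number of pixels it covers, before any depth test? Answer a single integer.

T0:
  2·area = 20
  edge (4, 6)→(6, 2): d=(2,-4) top-left  bias=+0
  edge (6, 2)→(10, 4): d=(4,2) right/bottom  bias=-1
  edge (10, 4)→(4, 6): d=(-6,2) right/bottom  bias=-1
    (3,1)@(7, 3): e=[6,2,12] → █
    (4,1)@(9, 3): e=[14,-2,8] → ·
    (6,1)@(13, 3): e=[30,-10,0] → ·  [on edge]
    (2,2)@(5, 5): e=[2,14,4] → █
    (3,2)@(7, 5): e=[10,10,0] → ·  [on edge]
    (0,3)@(1, 7): e=[-10,30,0] → ·  [on edge]
    (2,3)@(5, 7): e=[6,22,-8] → ·
  covered (2 px):
    · · · · · · ·
    · · · █ · · ·
    · · █ · · · ·
    · · · · · · ·
    · · · · · · ·
    · · · · · · ·
    · · · · · · ·
    · · · · · · ·
    · · · · · · ·
    · · · · · · ·
    · · · · · · ·
T1:
  2·area = 20
  edge (6, 2)→(12, 0): d=(6,-2) top-left  bias=+0
  edge (12, 0)→(10, 4): d=(-2,4) right/bottom  bias=-1
  edge (10, 4)→(6, 2): d=(-4,-2) top-left  bias=+0
    (4,0)@(9, 1): e=[0,10,10] → █  [on edge]
    (5,0)@(11, 1): e=[4,2,14] → █
    (6,0)@(13, 1): e=[8,-6,18] → ·
    (1,1)@(3, 3): e=[0,30,-10] → ·  [on edge]
    (4,1)@(9, 3): e=[12,6,2] → █
    (5,1)@(11, 3): e=[16,-2,6] → ·
    (4,2)@(9, 5): e=[24,2,-6] → ·
  covered (3 px):
    · · · · █ █ ·
    · · · · █ · ·
    · · · · · · ·
    · · · · · · ·
    · · · · · · ·
    · · · · · · ·
    · · · · · · ·
    · · · · · · ·
    · · · · · · ·
    · · · · · · ·
    · · · · · · ·
T2:
  2·area = 12  (B↔C swapped to make it positive)
  edge (12, 18)→(9, 0): d=(-3,-18) top-left  bias=+0
  edge (9, 0)→(10, 2): d=(1,2) right/bottom  bias=-1
  edge (10, 2)→(12, 18): d=(2,16) right/bottom  bias=-1
    (5,5)@(11, 11): e=[3,7,2] → █
    (6,5)@(13, 11): e=[39,3,-30] → ·
    (5,6)@(11, 13): e=[-3,9,6] → ·
  covered (1 px):
    · · · · · · ·
    · · · · · · ·
    · · · · · · ·
    · · · · · · ·
    · · · · · · ·
    · · · · · █ ·
    · · · · · · ·
    · · · · · · ·
    · · · · · · ·
    · · · · · · ·
    · · · · · · ·
T3:
  2·area = 59
  edge (9, 20)→(6, 21): d=(-3,1) right/bottom  bias=-1
  edge (6, 21)→(4, 2): d=(-2,-19) top-left  bias=+0
  edge (4, 2)→(9, 20): d=(5,18) right/bottom  bias=-1
    (2,3)@(5, 7): e=[43,9,7] → █
    (3,3)@(7, 7): e=[41,47,-29] → ·
    (2,4)@(5, 9): e=[37,5,17] → █
    (3,4)@(7, 9): e=[35,43,-19] → ·
    (2,5)@(5, 11): e=[31,1,27] → █
    (3,5)@(7, 11): e=[29,39,-9] → ·
    (2,6)@(5, 13): e=[25,-3,37] → ·
    (3,6)@(7, 13): e=[23,35,1] → █
    (4,6)@(9, 13): e=[21,73,-35] → ·
    (3,7)@(7, 15): e=[17,31,11] → █
    (4,7)@(9, 15): e=[15,69,-25] → ·
    (3,8)@(7, 17): e=[11,27,21] → █
  covered (7 px):
    · · · · · · ·
    · · · · · · ·
    · · · · · · ·
    · · █ · · · ·
    · · █ · · · ·
    · · █ · · · ·
    · · · █ · · ·
    · · · █ · · ·
    · · · █ · · ·
    · · · █ · · ·
    · · · · · · ·

Answer: 13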